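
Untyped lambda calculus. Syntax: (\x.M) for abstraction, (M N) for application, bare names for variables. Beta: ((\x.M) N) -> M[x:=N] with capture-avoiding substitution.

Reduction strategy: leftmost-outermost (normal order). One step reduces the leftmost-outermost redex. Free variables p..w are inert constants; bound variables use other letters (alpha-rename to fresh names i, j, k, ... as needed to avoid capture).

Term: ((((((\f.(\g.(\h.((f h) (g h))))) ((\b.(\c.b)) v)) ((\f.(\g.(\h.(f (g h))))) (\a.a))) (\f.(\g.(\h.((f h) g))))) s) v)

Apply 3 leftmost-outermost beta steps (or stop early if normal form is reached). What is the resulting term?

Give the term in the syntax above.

Answer: ((((((\b.(\c.b)) v) (\f.(\g.(\h.((f h) g))))) (((\f.(\g.(\h.(f (g h))))) (\a.a)) (\f.(\g.(\h.((f h) g)))))) s) v)

Derivation:
Step 0: ((((((\f.(\g.(\h.((f h) (g h))))) ((\b.(\c.b)) v)) ((\f.(\g.(\h.(f (g h))))) (\a.a))) (\f.(\g.(\h.((f h) g))))) s) v)
Step 1: (((((\g.(\h.((((\b.(\c.b)) v) h) (g h)))) ((\f.(\g.(\h.(f (g h))))) (\a.a))) (\f.(\g.(\h.((f h) g))))) s) v)
Step 2: ((((\h.((((\b.(\c.b)) v) h) (((\f.(\g.(\h.(f (g h))))) (\a.a)) h))) (\f.(\g.(\h.((f h) g))))) s) v)
Step 3: ((((((\b.(\c.b)) v) (\f.(\g.(\h.((f h) g))))) (((\f.(\g.(\h.(f (g h))))) (\a.a)) (\f.(\g.(\h.((f h) g)))))) s) v)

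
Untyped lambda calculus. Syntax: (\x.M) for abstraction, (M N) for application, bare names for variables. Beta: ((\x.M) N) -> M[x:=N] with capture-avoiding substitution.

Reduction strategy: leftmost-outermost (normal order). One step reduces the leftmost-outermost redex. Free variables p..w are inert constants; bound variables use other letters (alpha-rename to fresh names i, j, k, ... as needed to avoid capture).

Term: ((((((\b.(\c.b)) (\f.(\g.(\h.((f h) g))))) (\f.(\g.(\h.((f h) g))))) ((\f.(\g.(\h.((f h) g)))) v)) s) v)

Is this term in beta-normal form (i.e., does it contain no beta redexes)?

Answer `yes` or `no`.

Answer: no

Derivation:
Term: ((((((\b.(\c.b)) (\f.(\g.(\h.((f h) g))))) (\f.(\g.(\h.((f h) g))))) ((\f.(\g.(\h.((f h) g)))) v)) s) v)
Found 2 beta redex(es).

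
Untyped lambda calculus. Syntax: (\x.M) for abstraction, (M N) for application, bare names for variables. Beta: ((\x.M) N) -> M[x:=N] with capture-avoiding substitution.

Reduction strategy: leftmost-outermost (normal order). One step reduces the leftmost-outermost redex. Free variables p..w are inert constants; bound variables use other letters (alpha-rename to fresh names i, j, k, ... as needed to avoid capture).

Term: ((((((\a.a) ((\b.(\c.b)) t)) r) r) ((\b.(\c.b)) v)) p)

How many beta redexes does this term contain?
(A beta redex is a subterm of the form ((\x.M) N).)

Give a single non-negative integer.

Term: ((((((\a.a) ((\b.(\c.b)) t)) r) r) ((\b.(\c.b)) v)) p)
  Redex: ((\a.a) ((\b.(\c.b)) t))
  Redex: ((\b.(\c.b)) t)
  Redex: ((\b.(\c.b)) v)
Total redexes: 3

Answer: 3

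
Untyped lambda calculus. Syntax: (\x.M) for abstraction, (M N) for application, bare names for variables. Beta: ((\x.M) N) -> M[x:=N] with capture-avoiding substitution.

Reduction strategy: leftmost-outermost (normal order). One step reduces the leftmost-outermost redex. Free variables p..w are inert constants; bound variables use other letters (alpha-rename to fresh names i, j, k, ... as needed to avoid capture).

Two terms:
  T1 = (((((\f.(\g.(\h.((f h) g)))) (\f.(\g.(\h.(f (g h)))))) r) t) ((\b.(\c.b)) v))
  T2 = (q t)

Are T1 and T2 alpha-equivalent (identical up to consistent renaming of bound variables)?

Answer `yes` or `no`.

Answer: no

Derivation:
Term 1: (((((\f.(\g.(\h.((f h) g)))) (\f.(\g.(\h.(f (g h)))))) r) t) ((\b.(\c.b)) v))
Term 2: (q t)
Alpha-equivalence: compare structure up to binder renaming.
Result: False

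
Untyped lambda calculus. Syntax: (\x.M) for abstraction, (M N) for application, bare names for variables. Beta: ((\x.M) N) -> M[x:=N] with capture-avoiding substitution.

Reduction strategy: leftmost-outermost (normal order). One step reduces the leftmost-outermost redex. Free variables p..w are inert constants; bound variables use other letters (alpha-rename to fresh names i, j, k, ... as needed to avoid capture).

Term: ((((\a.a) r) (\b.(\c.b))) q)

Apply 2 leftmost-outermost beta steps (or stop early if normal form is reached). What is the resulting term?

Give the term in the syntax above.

Answer: ((r (\b.(\c.b))) q)

Derivation:
Step 0: ((((\a.a) r) (\b.(\c.b))) q)
Step 1: ((r (\b.(\c.b))) q)
Step 2: (normal form reached)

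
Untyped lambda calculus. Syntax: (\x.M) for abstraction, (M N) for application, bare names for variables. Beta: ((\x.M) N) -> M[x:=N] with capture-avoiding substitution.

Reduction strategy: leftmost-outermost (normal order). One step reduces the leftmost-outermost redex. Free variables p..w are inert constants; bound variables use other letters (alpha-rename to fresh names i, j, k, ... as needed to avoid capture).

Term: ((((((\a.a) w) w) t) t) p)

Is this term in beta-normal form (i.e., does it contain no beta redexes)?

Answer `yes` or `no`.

Answer: no

Derivation:
Term: ((((((\a.a) w) w) t) t) p)
Found 1 beta redex(es).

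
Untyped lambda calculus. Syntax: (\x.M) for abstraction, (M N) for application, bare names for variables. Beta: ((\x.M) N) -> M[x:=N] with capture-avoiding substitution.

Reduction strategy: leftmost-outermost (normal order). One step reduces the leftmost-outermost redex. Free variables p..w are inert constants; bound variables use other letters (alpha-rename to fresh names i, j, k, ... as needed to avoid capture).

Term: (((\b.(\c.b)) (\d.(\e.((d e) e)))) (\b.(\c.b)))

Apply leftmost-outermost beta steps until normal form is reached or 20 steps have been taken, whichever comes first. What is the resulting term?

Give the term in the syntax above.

Step 0: (((\b.(\c.b)) (\d.(\e.((d e) e)))) (\b.(\c.b)))
Step 1: ((\c.(\d.(\e.((d e) e)))) (\b.(\c.b)))
Step 2: (\d.(\e.((d e) e)))

Answer: (\d.(\e.((d e) e)))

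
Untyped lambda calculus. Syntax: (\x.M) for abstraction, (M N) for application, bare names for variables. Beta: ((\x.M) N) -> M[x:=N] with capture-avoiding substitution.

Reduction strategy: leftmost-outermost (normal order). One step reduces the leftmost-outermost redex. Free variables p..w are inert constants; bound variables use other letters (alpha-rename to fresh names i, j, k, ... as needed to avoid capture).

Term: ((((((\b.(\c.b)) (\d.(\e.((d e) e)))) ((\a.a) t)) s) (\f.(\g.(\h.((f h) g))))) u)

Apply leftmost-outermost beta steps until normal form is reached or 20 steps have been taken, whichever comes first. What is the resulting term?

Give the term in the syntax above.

Answer: (((s (\f.(\g.(\h.((f h) g))))) (\f.(\g.(\h.((f h) g))))) u)

Derivation:
Step 0: ((((((\b.(\c.b)) (\d.(\e.((d e) e)))) ((\a.a) t)) s) (\f.(\g.(\h.((f h) g))))) u)
Step 1: (((((\c.(\d.(\e.((d e) e)))) ((\a.a) t)) s) (\f.(\g.(\h.((f h) g))))) u)
Step 2: ((((\d.(\e.((d e) e))) s) (\f.(\g.(\h.((f h) g))))) u)
Step 3: (((\e.((s e) e)) (\f.(\g.(\h.((f h) g))))) u)
Step 4: (((s (\f.(\g.(\h.((f h) g))))) (\f.(\g.(\h.((f h) g))))) u)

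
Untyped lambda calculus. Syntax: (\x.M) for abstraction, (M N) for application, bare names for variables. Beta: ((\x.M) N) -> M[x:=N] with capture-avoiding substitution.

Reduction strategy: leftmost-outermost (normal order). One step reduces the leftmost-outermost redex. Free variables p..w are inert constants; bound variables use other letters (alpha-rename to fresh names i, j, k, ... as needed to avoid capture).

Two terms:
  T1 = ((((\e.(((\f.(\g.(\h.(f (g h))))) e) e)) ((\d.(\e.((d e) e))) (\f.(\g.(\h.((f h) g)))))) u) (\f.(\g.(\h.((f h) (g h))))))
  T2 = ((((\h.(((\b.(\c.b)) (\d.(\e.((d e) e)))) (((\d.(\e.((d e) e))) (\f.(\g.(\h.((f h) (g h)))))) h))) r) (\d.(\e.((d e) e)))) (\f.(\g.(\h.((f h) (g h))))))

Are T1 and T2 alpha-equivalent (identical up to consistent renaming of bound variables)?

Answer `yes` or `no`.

Term 1: ((((\e.(((\f.(\g.(\h.(f (g h))))) e) e)) ((\d.(\e.((d e) e))) (\f.(\g.(\h.((f h) g)))))) u) (\f.(\g.(\h.((f h) (g h))))))
Term 2: ((((\h.(((\b.(\c.b)) (\d.(\e.((d e) e)))) (((\d.(\e.((d e) e))) (\f.(\g.(\h.((f h) (g h)))))) h))) r) (\d.(\e.((d e) e)))) (\f.(\g.(\h.((f h) (g h))))))
Alpha-equivalence: compare structure up to binder renaming.
Result: False

Answer: no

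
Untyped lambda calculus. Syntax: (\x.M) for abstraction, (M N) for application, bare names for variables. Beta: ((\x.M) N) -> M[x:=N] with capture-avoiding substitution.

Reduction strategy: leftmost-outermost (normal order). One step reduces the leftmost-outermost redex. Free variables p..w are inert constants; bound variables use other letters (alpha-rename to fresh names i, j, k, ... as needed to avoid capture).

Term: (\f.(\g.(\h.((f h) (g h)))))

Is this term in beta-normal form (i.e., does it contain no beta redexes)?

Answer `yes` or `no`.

Answer: yes

Derivation:
Term: (\f.(\g.(\h.((f h) (g h)))))
No beta redexes found.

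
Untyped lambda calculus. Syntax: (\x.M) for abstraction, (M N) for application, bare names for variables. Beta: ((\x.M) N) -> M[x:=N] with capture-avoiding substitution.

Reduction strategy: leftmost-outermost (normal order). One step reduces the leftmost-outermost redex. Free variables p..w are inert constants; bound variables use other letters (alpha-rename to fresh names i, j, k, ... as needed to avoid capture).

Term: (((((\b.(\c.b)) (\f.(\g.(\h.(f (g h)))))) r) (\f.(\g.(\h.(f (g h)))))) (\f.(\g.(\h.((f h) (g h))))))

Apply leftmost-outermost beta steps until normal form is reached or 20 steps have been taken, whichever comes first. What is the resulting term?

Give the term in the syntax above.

Step 0: (((((\b.(\c.b)) (\f.(\g.(\h.(f (g h)))))) r) (\f.(\g.(\h.(f (g h)))))) (\f.(\g.(\h.((f h) (g h))))))
Step 1: ((((\c.(\f.(\g.(\h.(f (g h)))))) r) (\f.(\g.(\h.(f (g h)))))) (\f.(\g.(\h.((f h) (g h))))))
Step 2: (((\f.(\g.(\h.(f (g h))))) (\f.(\g.(\h.(f (g h)))))) (\f.(\g.(\h.((f h) (g h))))))
Step 3: ((\g.(\h.((\f.(\g.(\h.(f (g h))))) (g h)))) (\f.(\g.(\h.((f h) (g h))))))
Step 4: (\h.((\f.(\g.(\h.(f (g h))))) ((\f.(\g.(\h.((f h) (g h))))) h)))
Step 5: (\h.(\g.(\i.(((\f.(\g.(\h.((f h) (g h))))) h) (g i)))))
Step 6: (\h.(\g.(\i.((\g.(\i.((h i) (g i)))) (g i)))))
Step 7: (\h.(\g.(\i.(\j.((h j) ((g i) j))))))

Answer: (\h.(\g.(\i.(\j.((h j) ((g i) j))))))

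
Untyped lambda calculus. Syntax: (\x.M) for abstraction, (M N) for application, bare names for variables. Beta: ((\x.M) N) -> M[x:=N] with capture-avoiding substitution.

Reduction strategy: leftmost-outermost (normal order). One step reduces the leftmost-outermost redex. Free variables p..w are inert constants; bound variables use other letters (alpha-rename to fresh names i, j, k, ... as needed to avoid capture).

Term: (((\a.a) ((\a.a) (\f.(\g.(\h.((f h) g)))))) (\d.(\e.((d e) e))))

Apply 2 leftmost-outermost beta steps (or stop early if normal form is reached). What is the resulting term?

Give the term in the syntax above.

Step 0: (((\a.a) ((\a.a) (\f.(\g.(\h.((f h) g)))))) (\d.(\e.((d e) e))))
Step 1: (((\a.a) (\f.(\g.(\h.((f h) g))))) (\d.(\e.((d e) e))))
Step 2: ((\f.(\g.(\h.((f h) g)))) (\d.(\e.((d e) e))))

Answer: ((\f.(\g.(\h.((f h) g)))) (\d.(\e.((d e) e))))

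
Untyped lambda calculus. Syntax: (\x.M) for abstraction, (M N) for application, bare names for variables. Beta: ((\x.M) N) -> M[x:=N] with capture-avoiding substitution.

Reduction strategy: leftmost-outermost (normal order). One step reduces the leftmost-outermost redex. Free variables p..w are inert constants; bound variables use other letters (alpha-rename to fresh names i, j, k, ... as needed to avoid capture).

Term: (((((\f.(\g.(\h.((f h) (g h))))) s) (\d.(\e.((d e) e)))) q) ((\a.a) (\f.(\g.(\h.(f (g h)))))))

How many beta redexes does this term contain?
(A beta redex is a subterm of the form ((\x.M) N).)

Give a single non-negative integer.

Term: (((((\f.(\g.(\h.((f h) (g h))))) s) (\d.(\e.((d e) e)))) q) ((\a.a) (\f.(\g.(\h.(f (g h)))))))
  Redex: ((\f.(\g.(\h.((f h) (g h))))) s)
  Redex: ((\a.a) (\f.(\g.(\h.(f (g h))))))
Total redexes: 2

Answer: 2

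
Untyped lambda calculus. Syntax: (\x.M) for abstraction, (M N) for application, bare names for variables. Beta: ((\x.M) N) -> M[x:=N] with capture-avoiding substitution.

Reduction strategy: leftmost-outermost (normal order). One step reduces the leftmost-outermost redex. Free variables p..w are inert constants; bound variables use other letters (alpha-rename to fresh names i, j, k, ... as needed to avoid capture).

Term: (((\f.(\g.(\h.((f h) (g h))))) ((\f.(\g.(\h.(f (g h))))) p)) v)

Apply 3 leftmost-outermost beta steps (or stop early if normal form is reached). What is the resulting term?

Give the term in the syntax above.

Step 0: (((\f.(\g.(\h.((f h) (g h))))) ((\f.(\g.(\h.(f (g h))))) p)) v)
Step 1: ((\g.(\h.((((\f.(\g.(\h.(f (g h))))) p) h) (g h)))) v)
Step 2: (\h.((((\f.(\g.(\h.(f (g h))))) p) h) (v h)))
Step 3: (\h.(((\g.(\h.(p (g h)))) h) (v h)))

Answer: (\h.(((\g.(\h.(p (g h)))) h) (v h)))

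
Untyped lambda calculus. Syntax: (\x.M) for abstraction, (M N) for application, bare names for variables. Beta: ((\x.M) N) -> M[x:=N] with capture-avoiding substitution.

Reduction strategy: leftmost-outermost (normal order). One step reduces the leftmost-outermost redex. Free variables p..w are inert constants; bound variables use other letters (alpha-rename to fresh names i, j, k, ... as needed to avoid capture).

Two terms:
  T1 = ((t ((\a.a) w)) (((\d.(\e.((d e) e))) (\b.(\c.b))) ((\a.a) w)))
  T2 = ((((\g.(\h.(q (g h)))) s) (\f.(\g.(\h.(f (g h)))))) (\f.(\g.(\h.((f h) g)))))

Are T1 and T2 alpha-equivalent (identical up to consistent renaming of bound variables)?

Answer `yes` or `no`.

Term 1: ((t ((\a.a) w)) (((\d.(\e.((d e) e))) (\b.(\c.b))) ((\a.a) w)))
Term 2: ((((\g.(\h.(q (g h)))) s) (\f.(\g.(\h.(f (g h)))))) (\f.(\g.(\h.((f h) g)))))
Alpha-equivalence: compare structure up to binder renaming.
Result: False

Answer: no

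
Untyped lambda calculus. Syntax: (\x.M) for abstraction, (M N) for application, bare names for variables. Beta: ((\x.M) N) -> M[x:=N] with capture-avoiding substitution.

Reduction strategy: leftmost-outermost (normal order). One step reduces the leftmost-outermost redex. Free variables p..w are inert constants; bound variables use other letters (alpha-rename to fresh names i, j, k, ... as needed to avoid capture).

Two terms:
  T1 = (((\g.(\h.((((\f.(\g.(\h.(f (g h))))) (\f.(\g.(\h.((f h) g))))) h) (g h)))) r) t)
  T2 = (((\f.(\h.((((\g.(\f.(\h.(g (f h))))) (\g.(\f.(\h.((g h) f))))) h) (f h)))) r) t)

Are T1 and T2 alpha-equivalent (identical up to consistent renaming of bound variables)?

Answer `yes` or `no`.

Answer: yes

Derivation:
Term 1: (((\g.(\h.((((\f.(\g.(\h.(f (g h))))) (\f.(\g.(\h.((f h) g))))) h) (g h)))) r) t)
Term 2: (((\f.(\h.((((\g.(\f.(\h.(g (f h))))) (\g.(\f.(\h.((g h) f))))) h) (f h)))) r) t)
Alpha-equivalence: compare structure up to binder renaming.
Result: True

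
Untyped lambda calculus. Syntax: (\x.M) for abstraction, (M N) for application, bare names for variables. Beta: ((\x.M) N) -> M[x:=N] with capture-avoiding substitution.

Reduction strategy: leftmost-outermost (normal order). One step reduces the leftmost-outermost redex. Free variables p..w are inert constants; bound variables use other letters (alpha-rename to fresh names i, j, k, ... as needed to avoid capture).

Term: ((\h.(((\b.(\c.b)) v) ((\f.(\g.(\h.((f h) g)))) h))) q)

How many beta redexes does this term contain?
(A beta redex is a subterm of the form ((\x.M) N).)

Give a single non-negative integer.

Term: ((\h.(((\b.(\c.b)) v) ((\f.(\g.(\h.((f h) g)))) h))) q)
  Redex: ((\h.(((\b.(\c.b)) v) ((\f.(\g.(\h.((f h) g)))) h))) q)
  Redex: ((\b.(\c.b)) v)
  Redex: ((\f.(\g.(\h.((f h) g)))) h)
Total redexes: 3

Answer: 3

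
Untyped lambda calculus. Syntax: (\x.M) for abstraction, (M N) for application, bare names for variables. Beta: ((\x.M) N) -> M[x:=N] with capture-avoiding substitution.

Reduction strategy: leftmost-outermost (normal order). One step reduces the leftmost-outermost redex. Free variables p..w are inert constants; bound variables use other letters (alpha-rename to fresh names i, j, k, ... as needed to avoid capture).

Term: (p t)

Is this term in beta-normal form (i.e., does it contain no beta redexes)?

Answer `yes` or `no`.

Term: (p t)
No beta redexes found.

Answer: yes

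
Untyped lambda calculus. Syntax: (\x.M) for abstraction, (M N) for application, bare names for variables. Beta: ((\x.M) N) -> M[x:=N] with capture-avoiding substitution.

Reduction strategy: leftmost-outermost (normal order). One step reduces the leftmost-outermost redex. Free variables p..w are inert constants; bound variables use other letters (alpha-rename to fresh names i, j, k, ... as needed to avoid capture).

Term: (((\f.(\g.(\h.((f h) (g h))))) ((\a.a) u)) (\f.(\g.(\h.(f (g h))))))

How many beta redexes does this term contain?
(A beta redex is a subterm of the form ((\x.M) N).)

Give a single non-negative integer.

Term: (((\f.(\g.(\h.((f h) (g h))))) ((\a.a) u)) (\f.(\g.(\h.(f (g h))))))
  Redex: ((\f.(\g.(\h.((f h) (g h))))) ((\a.a) u))
  Redex: ((\a.a) u)
Total redexes: 2

Answer: 2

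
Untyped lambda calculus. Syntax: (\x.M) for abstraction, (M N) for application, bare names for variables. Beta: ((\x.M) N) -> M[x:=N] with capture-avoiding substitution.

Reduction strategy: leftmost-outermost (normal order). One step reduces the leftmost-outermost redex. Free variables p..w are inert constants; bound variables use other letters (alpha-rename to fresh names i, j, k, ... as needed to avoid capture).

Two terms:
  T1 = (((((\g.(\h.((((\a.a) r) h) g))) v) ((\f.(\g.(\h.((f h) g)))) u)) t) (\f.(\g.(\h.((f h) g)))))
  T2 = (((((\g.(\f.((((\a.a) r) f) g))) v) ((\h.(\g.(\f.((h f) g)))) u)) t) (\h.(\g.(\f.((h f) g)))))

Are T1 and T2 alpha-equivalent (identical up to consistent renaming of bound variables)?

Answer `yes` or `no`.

Answer: yes

Derivation:
Term 1: (((((\g.(\h.((((\a.a) r) h) g))) v) ((\f.(\g.(\h.((f h) g)))) u)) t) (\f.(\g.(\h.((f h) g)))))
Term 2: (((((\g.(\f.((((\a.a) r) f) g))) v) ((\h.(\g.(\f.((h f) g)))) u)) t) (\h.(\g.(\f.((h f) g)))))
Alpha-equivalence: compare structure up to binder renaming.
Result: True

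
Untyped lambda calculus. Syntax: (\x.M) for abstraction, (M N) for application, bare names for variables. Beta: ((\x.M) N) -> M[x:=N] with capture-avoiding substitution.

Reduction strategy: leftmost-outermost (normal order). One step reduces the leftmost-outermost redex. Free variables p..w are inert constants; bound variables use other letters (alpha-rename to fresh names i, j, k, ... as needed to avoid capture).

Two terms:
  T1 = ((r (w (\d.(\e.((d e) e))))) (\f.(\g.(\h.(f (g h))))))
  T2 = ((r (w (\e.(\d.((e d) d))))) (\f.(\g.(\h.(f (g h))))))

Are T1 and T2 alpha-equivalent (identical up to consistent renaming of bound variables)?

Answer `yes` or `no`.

Answer: yes

Derivation:
Term 1: ((r (w (\d.(\e.((d e) e))))) (\f.(\g.(\h.(f (g h))))))
Term 2: ((r (w (\e.(\d.((e d) d))))) (\f.(\g.(\h.(f (g h))))))
Alpha-equivalence: compare structure up to binder renaming.
Result: True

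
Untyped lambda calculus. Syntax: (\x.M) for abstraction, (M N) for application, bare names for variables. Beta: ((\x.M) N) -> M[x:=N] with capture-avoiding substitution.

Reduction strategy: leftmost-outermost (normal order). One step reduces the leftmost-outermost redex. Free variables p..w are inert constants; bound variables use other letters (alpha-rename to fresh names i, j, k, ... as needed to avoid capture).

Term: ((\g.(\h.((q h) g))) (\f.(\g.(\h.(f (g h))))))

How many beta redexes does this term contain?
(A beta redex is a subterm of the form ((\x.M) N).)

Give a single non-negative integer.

Term: ((\g.(\h.((q h) g))) (\f.(\g.(\h.(f (g h))))))
  Redex: ((\g.(\h.((q h) g))) (\f.(\g.(\h.(f (g h))))))
Total redexes: 1

Answer: 1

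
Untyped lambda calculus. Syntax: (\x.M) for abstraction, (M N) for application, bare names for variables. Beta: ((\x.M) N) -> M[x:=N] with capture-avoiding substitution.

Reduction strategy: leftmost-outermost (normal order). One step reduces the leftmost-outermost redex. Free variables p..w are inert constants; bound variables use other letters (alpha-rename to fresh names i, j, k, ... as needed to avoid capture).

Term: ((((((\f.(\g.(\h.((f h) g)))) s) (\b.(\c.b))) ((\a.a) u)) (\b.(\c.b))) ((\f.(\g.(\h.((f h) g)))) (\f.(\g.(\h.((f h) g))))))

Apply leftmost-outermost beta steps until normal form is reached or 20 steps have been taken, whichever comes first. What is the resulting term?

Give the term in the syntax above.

Answer: ((((s u) (\b.(\c.b))) (\b.(\c.b))) (\g.(\h.(\i.((h i) g)))))

Derivation:
Step 0: ((((((\f.(\g.(\h.((f h) g)))) s) (\b.(\c.b))) ((\a.a) u)) (\b.(\c.b))) ((\f.(\g.(\h.((f h) g)))) (\f.(\g.(\h.((f h) g))))))
Step 1: (((((\g.(\h.((s h) g))) (\b.(\c.b))) ((\a.a) u)) (\b.(\c.b))) ((\f.(\g.(\h.((f h) g)))) (\f.(\g.(\h.((f h) g))))))
Step 2: ((((\h.((s h) (\b.(\c.b)))) ((\a.a) u)) (\b.(\c.b))) ((\f.(\g.(\h.((f h) g)))) (\f.(\g.(\h.((f h) g))))))
Step 3: ((((s ((\a.a) u)) (\b.(\c.b))) (\b.(\c.b))) ((\f.(\g.(\h.((f h) g)))) (\f.(\g.(\h.((f h) g))))))
Step 4: ((((s u) (\b.(\c.b))) (\b.(\c.b))) ((\f.(\g.(\h.((f h) g)))) (\f.(\g.(\h.((f h) g))))))
Step 5: ((((s u) (\b.(\c.b))) (\b.(\c.b))) (\g.(\h.(((\f.(\g.(\h.((f h) g)))) h) g))))
Step 6: ((((s u) (\b.(\c.b))) (\b.(\c.b))) (\g.(\h.((\g.(\i.((h i) g))) g))))
Step 7: ((((s u) (\b.(\c.b))) (\b.(\c.b))) (\g.(\h.(\i.((h i) g)))))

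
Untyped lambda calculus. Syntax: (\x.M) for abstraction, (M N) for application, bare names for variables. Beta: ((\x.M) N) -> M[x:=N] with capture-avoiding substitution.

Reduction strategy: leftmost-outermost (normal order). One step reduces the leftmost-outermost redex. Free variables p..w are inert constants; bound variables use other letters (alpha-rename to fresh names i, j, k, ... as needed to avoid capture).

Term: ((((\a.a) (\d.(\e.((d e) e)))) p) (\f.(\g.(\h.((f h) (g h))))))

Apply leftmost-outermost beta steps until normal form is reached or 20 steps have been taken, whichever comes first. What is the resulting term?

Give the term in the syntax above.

Answer: ((p (\f.(\g.(\h.((f h) (g h)))))) (\f.(\g.(\h.((f h) (g h))))))

Derivation:
Step 0: ((((\a.a) (\d.(\e.((d e) e)))) p) (\f.(\g.(\h.((f h) (g h))))))
Step 1: (((\d.(\e.((d e) e))) p) (\f.(\g.(\h.((f h) (g h))))))
Step 2: ((\e.((p e) e)) (\f.(\g.(\h.((f h) (g h))))))
Step 3: ((p (\f.(\g.(\h.((f h) (g h)))))) (\f.(\g.(\h.((f h) (g h))))))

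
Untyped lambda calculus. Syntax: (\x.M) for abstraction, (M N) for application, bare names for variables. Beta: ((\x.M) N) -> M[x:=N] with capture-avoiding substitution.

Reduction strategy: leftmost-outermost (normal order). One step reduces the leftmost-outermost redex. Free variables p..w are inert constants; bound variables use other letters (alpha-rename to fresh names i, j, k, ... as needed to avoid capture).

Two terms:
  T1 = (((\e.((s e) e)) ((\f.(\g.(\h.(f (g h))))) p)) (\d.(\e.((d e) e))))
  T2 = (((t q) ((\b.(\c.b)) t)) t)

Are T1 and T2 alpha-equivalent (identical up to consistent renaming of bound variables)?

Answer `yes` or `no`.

Answer: no

Derivation:
Term 1: (((\e.((s e) e)) ((\f.(\g.(\h.(f (g h))))) p)) (\d.(\e.((d e) e))))
Term 2: (((t q) ((\b.(\c.b)) t)) t)
Alpha-equivalence: compare structure up to binder renaming.
Result: False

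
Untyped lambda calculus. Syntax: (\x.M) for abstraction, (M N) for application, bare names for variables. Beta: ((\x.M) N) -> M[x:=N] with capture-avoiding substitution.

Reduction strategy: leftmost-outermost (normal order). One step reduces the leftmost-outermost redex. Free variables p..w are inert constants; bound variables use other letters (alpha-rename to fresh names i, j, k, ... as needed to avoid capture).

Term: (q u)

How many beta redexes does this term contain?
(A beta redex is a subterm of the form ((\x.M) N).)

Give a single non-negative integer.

Term: (q u)
  (no redexes)
Total redexes: 0

Answer: 0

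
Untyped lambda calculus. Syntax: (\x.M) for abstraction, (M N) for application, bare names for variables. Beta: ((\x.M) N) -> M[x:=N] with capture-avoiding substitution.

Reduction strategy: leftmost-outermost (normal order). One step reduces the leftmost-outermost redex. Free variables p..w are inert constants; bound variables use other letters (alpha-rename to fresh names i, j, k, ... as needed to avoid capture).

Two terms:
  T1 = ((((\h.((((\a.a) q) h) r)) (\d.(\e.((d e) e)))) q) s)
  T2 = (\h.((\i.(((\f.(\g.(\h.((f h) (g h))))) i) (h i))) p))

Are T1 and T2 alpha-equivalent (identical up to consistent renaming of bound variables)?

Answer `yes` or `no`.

Term 1: ((((\h.((((\a.a) q) h) r)) (\d.(\e.((d e) e)))) q) s)
Term 2: (\h.((\i.(((\f.(\g.(\h.((f h) (g h))))) i) (h i))) p))
Alpha-equivalence: compare structure up to binder renaming.
Result: False

Answer: no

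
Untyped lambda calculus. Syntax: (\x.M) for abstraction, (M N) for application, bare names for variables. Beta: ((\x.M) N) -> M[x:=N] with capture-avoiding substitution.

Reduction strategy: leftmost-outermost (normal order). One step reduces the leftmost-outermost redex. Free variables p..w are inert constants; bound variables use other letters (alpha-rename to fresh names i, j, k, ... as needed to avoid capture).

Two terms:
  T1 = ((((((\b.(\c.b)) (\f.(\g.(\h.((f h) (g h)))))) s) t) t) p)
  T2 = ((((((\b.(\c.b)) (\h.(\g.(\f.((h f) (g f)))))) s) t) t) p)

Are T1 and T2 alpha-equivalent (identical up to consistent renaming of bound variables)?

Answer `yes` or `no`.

Term 1: ((((((\b.(\c.b)) (\f.(\g.(\h.((f h) (g h)))))) s) t) t) p)
Term 2: ((((((\b.(\c.b)) (\h.(\g.(\f.((h f) (g f)))))) s) t) t) p)
Alpha-equivalence: compare structure up to binder renaming.
Result: True

Answer: yes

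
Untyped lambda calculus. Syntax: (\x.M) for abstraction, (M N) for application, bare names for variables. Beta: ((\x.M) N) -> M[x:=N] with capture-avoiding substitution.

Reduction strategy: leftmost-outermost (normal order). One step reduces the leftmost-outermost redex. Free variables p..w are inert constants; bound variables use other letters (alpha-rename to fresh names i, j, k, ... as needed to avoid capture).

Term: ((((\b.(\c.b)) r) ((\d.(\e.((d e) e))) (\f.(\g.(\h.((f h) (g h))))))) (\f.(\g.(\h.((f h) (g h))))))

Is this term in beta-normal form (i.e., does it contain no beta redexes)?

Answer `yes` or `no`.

Term: ((((\b.(\c.b)) r) ((\d.(\e.((d e) e))) (\f.(\g.(\h.((f h) (g h))))))) (\f.(\g.(\h.((f h) (g h))))))
Found 2 beta redex(es).

Answer: no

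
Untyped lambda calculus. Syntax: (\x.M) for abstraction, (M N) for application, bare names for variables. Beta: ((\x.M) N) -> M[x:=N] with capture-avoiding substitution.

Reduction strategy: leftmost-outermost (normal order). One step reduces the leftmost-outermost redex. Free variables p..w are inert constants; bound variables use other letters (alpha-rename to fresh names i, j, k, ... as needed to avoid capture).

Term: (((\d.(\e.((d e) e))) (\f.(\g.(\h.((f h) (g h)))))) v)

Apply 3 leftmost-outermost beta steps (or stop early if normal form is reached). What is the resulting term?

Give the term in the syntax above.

Answer: ((\g.(\h.((v h) (g h)))) v)

Derivation:
Step 0: (((\d.(\e.((d e) e))) (\f.(\g.(\h.((f h) (g h)))))) v)
Step 1: ((\e.(((\f.(\g.(\h.((f h) (g h))))) e) e)) v)
Step 2: (((\f.(\g.(\h.((f h) (g h))))) v) v)
Step 3: ((\g.(\h.((v h) (g h)))) v)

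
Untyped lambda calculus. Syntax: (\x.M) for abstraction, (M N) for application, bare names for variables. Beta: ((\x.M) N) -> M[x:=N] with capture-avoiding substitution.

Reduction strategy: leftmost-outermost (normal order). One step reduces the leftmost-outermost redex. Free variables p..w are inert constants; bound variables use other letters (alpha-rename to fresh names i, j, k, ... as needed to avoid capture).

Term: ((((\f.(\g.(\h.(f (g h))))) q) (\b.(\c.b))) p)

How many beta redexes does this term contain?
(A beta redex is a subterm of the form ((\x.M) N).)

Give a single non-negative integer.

Term: ((((\f.(\g.(\h.(f (g h))))) q) (\b.(\c.b))) p)
  Redex: ((\f.(\g.(\h.(f (g h))))) q)
Total redexes: 1

Answer: 1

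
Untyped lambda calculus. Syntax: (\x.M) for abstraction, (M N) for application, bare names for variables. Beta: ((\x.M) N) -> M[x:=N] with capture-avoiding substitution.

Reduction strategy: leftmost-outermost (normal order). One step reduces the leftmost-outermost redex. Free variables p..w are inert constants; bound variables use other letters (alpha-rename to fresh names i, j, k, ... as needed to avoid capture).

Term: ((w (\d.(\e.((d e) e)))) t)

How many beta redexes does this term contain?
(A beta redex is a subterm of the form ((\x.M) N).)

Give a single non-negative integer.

Answer: 0

Derivation:
Term: ((w (\d.(\e.((d e) e)))) t)
  (no redexes)
Total redexes: 0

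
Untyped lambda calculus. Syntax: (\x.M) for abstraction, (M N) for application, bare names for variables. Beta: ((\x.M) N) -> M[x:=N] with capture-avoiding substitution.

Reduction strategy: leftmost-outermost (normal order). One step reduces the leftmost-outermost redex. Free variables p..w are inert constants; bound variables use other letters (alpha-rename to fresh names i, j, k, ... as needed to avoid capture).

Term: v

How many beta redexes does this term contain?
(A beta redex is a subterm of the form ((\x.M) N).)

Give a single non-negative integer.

Answer: 0

Derivation:
Term: v
  (no redexes)
Total redexes: 0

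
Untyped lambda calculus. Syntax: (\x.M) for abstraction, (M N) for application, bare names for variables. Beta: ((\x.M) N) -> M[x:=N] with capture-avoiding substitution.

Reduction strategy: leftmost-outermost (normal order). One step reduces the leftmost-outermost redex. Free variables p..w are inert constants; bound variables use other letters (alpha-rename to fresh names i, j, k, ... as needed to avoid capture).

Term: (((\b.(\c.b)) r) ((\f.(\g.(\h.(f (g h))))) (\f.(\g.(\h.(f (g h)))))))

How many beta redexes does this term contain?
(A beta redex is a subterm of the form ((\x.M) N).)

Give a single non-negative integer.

Term: (((\b.(\c.b)) r) ((\f.(\g.(\h.(f (g h))))) (\f.(\g.(\h.(f (g h)))))))
  Redex: ((\b.(\c.b)) r)
  Redex: ((\f.(\g.(\h.(f (g h))))) (\f.(\g.(\h.(f (g h))))))
Total redexes: 2

Answer: 2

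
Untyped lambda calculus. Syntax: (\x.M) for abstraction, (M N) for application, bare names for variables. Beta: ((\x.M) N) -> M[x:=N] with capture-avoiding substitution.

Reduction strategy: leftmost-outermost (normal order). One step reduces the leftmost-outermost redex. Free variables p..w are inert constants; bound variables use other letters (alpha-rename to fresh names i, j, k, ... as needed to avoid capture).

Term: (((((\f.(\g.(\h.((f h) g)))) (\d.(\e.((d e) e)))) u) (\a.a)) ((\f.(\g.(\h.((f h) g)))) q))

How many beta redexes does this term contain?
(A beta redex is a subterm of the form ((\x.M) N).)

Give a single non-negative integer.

Answer: 2

Derivation:
Term: (((((\f.(\g.(\h.((f h) g)))) (\d.(\e.((d e) e)))) u) (\a.a)) ((\f.(\g.(\h.((f h) g)))) q))
  Redex: ((\f.(\g.(\h.((f h) g)))) (\d.(\e.((d e) e))))
  Redex: ((\f.(\g.(\h.((f h) g)))) q)
Total redexes: 2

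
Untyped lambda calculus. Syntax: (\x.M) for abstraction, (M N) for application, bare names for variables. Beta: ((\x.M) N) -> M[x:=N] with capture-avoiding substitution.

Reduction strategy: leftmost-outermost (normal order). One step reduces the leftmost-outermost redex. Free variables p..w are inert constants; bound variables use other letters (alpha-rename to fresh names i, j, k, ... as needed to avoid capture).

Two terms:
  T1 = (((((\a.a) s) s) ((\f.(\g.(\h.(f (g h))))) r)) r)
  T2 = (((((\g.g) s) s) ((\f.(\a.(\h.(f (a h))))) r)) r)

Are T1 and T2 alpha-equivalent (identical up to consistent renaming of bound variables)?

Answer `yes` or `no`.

Answer: yes

Derivation:
Term 1: (((((\a.a) s) s) ((\f.(\g.(\h.(f (g h))))) r)) r)
Term 2: (((((\g.g) s) s) ((\f.(\a.(\h.(f (a h))))) r)) r)
Alpha-equivalence: compare structure up to binder renaming.
Result: True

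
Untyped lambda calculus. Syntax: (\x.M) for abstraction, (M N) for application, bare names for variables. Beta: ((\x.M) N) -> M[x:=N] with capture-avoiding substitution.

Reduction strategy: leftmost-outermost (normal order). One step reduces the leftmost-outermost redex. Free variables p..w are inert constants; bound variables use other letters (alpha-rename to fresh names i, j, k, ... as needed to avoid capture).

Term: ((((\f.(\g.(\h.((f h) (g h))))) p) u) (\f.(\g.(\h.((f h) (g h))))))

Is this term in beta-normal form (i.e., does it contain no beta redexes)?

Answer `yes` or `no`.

Answer: no

Derivation:
Term: ((((\f.(\g.(\h.((f h) (g h))))) p) u) (\f.(\g.(\h.((f h) (g h))))))
Found 1 beta redex(es).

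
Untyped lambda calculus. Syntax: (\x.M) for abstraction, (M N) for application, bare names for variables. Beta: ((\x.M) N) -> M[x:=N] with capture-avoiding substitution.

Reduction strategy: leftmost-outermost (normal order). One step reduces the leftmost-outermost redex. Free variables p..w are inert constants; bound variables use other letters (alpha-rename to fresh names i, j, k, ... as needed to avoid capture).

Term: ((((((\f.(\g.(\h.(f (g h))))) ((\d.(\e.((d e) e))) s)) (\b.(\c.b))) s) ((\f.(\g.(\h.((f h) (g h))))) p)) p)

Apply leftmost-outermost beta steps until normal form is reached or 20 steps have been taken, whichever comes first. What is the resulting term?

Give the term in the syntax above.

Answer: ((((s (\c.s)) (\c.s)) (\g.(\h.((p h) (g h))))) p)

Derivation:
Step 0: ((((((\f.(\g.(\h.(f (g h))))) ((\d.(\e.((d e) e))) s)) (\b.(\c.b))) s) ((\f.(\g.(\h.((f h) (g h))))) p)) p)
Step 1: (((((\g.(\h.(((\d.(\e.((d e) e))) s) (g h)))) (\b.(\c.b))) s) ((\f.(\g.(\h.((f h) (g h))))) p)) p)
Step 2: ((((\h.(((\d.(\e.((d e) e))) s) ((\b.(\c.b)) h))) s) ((\f.(\g.(\h.((f h) (g h))))) p)) p)
Step 3: (((((\d.(\e.((d e) e))) s) ((\b.(\c.b)) s)) ((\f.(\g.(\h.((f h) (g h))))) p)) p)
Step 4: ((((\e.((s e) e)) ((\b.(\c.b)) s)) ((\f.(\g.(\h.((f h) (g h))))) p)) p)
Step 5: ((((s ((\b.(\c.b)) s)) ((\b.(\c.b)) s)) ((\f.(\g.(\h.((f h) (g h))))) p)) p)
Step 6: ((((s (\c.s)) ((\b.(\c.b)) s)) ((\f.(\g.(\h.((f h) (g h))))) p)) p)
Step 7: ((((s (\c.s)) (\c.s)) ((\f.(\g.(\h.((f h) (g h))))) p)) p)
Step 8: ((((s (\c.s)) (\c.s)) (\g.(\h.((p h) (g h))))) p)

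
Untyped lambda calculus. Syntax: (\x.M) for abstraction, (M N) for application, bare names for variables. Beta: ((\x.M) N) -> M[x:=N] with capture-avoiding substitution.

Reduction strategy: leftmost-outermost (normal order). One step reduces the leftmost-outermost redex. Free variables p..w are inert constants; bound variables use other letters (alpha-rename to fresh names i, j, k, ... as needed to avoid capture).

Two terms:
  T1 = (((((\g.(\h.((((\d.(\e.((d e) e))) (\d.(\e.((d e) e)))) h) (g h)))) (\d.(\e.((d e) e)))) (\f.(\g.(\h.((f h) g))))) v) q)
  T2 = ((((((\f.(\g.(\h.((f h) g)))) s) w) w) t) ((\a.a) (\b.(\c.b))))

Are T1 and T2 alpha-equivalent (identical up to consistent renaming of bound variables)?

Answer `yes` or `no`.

Answer: no

Derivation:
Term 1: (((((\g.(\h.((((\d.(\e.((d e) e))) (\d.(\e.((d e) e)))) h) (g h)))) (\d.(\e.((d e) e)))) (\f.(\g.(\h.((f h) g))))) v) q)
Term 2: ((((((\f.(\g.(\h.((f h) g)))) s) w) w) t) ((\a.a) (\b.(\c.b))))
Alpha-equivalence: compare structure up to binder renaming.
Result: False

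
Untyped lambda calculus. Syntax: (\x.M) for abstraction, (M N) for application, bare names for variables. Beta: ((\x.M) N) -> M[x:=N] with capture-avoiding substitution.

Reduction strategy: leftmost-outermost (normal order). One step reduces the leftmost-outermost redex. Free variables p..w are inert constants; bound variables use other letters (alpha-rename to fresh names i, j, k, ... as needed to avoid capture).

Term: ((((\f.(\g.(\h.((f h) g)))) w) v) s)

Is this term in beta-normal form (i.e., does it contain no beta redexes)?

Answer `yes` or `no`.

Answer: no

Derivation:
Term: ((((\f.(\g.(\h.((f h) g)))) w) v) s)
Found 1 beta redex(es).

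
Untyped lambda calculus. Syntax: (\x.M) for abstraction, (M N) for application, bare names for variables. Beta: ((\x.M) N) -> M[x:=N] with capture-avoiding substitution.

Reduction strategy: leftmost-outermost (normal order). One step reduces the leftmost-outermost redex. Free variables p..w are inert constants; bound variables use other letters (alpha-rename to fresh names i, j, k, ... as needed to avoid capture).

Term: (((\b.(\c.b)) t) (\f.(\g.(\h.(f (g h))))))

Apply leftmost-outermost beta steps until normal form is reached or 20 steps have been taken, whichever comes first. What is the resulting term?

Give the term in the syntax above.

Step 0: (((\b.(\c.b)) t) (\f.(\g.(\h.(f (g h))))))
Step 1: ((\c.t) (\f.(\g.(\h.(f (g h))))))
Step 2: t

Answer: t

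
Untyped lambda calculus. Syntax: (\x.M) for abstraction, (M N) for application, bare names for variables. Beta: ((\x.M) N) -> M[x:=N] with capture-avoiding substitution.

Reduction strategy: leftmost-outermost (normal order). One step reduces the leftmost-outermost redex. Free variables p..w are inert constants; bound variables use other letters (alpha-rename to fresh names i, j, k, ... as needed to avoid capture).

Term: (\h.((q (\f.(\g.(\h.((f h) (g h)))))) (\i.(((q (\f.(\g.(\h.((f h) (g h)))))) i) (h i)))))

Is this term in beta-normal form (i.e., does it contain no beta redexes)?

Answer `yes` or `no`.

Answer: yes

Derivation:
Term: (\h.((q (\f.(\g.(\h.((f h) (g h)))))) (\i.(((q (\f.(\g.(\h.((f h) (g h)))))) i) (h i)))))
No beta redexes found.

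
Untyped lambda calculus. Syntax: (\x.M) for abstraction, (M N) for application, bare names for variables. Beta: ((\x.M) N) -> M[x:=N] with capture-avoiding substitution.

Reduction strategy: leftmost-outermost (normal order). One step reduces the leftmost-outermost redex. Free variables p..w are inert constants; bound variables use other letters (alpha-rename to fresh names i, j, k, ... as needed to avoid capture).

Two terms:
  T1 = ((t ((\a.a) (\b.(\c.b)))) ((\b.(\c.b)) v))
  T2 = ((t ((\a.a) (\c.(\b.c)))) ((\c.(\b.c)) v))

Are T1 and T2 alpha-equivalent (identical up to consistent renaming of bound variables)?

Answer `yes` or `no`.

Answer: yes

Derivation:
Term 1: ((t ((\a.a) (\b.(\c.b)))) ((\b.(\c.b)) v))
Term 2: ((t ((\a.a) (\c.(\b.c)))) ((\c.(\b.c)) v))
Alpha-equivalence: compare structure up to binder renaming.
Result: True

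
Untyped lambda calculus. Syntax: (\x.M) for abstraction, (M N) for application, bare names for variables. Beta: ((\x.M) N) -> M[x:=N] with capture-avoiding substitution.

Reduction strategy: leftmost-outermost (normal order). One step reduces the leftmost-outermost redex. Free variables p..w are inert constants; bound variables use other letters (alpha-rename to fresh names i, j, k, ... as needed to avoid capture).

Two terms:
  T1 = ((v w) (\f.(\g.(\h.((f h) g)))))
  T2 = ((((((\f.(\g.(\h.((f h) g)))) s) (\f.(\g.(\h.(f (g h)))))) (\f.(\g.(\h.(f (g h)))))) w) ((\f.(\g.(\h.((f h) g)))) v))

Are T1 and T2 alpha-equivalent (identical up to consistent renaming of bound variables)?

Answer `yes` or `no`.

Answer: no

Derivation:
Term 1: ((v w) (\f.(\g.(\h.((f h) g)))))
Term 2: ((((((\f.(\g.(\h.((f h) g)))) s) (\f.(\g.(\h.(f (g h)))))) (\f.(\g.(\h.(f (g h)))))) w) ((\f.(\g.(\h.((f h) g)))) v))
Alpha-equivalence: compare structure up to binder renaming.
Result: False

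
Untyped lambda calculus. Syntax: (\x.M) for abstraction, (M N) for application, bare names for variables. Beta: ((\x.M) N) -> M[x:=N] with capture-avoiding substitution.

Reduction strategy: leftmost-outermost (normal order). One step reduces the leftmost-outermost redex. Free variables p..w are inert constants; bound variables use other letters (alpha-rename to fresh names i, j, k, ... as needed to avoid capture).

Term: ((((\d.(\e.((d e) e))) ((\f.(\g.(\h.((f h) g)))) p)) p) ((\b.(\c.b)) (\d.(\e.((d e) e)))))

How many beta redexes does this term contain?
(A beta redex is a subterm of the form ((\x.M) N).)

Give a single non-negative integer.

Term: ((((\d.(\e.((d e) e))) ((\f.(\g.(\h.((f h) g)))) p)) p) ((\b.(\c.b)) (\d.(\e.((d e) e)))))
  Redex: ((\d.(\e.((d e) e))) ((\f.(\g.(\h.((f h) g)))) p))
  Redex: ((\f.(\g.(\h.((f h) g)))) p)
  Redex: ((\b.(\c.b)) (\d.(\e.((d e) e))))
Total redexes: 3

Answer: 3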